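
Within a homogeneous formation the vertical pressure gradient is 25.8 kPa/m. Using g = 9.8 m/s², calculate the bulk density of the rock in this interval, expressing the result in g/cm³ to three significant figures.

ρ = (dP/dz)/g = 25.8 kPa/m / 9.8 m/s² = 25800 Pa/m / 9.8 m/s² = 2632.7 kg/m³
= 2.633 g/cm³

2.63 g/cm³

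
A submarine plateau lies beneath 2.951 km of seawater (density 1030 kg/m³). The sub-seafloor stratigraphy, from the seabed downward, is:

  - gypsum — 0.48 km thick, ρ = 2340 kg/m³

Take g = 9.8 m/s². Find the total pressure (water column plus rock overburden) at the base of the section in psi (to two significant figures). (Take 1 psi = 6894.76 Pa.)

seawater: 1030 kg/m³ × 9.8 m/s² × 2951 m = 2.979×10^7 Pa = 4320 psi
gypsum: 2340 kg/m³ × 9.8 m/s² × 480 m = 1.101×10^7 Pa = 1596 psi
Total = 4320 + 1596 = 5916.8 psi

5900 psi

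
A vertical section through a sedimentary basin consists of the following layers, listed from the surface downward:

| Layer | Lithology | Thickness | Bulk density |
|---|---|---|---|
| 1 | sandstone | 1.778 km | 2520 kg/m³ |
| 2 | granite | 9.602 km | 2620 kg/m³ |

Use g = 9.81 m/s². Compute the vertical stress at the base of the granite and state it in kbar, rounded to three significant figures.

sandstone: 2520 kg/m³ × 9.81 m/s² × 1778 m = 4.395×10^7 Pa = 0.4395 kbar
granite: 2620 kg/m³ × 9.81 m/s² × 9602 m = 2.468×10^8 Pa = 2.468 kbar
Total = 0.4395 + 2.468 = 2.9075 kbar

2.91 kbar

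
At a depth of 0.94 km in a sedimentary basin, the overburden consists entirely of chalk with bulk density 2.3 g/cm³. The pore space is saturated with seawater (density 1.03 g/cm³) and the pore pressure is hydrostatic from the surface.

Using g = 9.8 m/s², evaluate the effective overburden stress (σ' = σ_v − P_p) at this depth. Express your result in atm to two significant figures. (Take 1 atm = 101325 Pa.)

120 atm

Overburden (lithostatic) stress σ_v:
chalk: 2300 kg/m³ × 9.8 m/s² × 940 m = 2.119×10^7 Pa = 21.19 MPa
Pore pressure P_p = 1030 kg/m³ × 9.8 m/s² × 940 m = 9.488×10^6 Pa = 9.488 MPa
Effective stress σ' = σ_v − P_p = 21.19 − 9.488 = 11.699 MPa = 115.46 atm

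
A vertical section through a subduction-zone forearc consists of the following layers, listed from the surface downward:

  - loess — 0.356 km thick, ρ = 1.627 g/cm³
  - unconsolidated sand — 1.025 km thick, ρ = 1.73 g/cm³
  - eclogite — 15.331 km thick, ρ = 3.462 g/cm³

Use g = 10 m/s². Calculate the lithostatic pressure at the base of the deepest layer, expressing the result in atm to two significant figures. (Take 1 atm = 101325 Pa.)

loess: 1627 kg/m³ × 10 m/s² × 356 m = 5.792×10^6 Pa = 57.16 atm
unconsolidated sand: 1730 kg/m³ × 10 m/s² × 1025 m = 1.773×10^7 Pa = 175.0 atm
eclogite: 3462 kg/m³ × 10 m/s² × 15331 m = 5.308×10^8 Pa = 5238 atm
Total = 57.16 + 175.0 + 5238 = 5470.4 atm

5500 atm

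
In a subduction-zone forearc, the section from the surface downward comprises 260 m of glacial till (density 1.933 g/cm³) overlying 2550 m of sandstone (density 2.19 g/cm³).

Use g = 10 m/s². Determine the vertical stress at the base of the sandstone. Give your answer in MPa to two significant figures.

61 MPa

glacial till: 1933 kg/m³ × 10 m/s² × 260 m = 5.026×10^6 Pa = 5.026 MPa
sandstone: 2190 kg/m³ × 10 m/s² × 2550 m = 5.585×10^7 Pa = 55.84 MPa
Total = 5.026 + 55.84 = 60.871 MPa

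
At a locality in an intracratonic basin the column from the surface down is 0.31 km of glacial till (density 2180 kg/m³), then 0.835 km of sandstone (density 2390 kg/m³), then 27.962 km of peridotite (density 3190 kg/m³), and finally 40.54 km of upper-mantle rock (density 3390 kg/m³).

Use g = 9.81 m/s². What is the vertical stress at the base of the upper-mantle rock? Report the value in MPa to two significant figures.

glacial till: 2180 kg/m³ × 9.81 m/s² × 310 m = 6.630×10^6 Pa = 6.630 MPa
sandstone: 2390 kg/m³ × 9.81 m/s² × 835 m = 1.958×10^7 Pa = 19.58 MPa
peridotite: 3190 kg/m³ × 9.81 m/s² × 27962 m = 8.750×10^8 Pa = 875.0 MPa
upper-mantle rock: 3390 kg/m³ × 9.81 m/s² × 40540 m = 1.348×10^9 Pa = 1348 MPa
Total = 6.630 + 19.58 + 875.0 + 1348 = 2249.4 MPa

2200 MPa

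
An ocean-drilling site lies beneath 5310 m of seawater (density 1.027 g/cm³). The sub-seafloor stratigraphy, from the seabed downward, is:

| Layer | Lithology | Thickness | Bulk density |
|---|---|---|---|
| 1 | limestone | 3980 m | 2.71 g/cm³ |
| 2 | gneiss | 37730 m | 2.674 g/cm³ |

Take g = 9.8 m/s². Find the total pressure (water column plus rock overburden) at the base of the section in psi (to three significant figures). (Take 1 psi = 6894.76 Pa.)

seawater: 1027 kg/m³ × 9.8 m/s² × 5310 m = 5.344×10^7 Pa = 7751 psi
limestone: 2710 kg/m³ × 9.8 m/s² × 3980 m = 1.057×10^8 Pa = 15331 psi
gneiss: 2674 kg/m³ × 9.8 m/s² × 37730 m = 9.887×10^8 Pa = 1.434×10^5 psi
Total = 7751 + 15331 + 1.434×10^5 = 1.6648×10^5 psi

166000 psi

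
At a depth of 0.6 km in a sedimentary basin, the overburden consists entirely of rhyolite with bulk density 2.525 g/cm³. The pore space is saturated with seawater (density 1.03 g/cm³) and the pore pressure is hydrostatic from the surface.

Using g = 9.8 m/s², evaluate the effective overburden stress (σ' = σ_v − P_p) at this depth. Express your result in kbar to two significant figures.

0.088 kbar

Overburden (lithostatic) stress σ_v:
rhyolite: 2525 kg/m³ × 9.8 m/s² × 600 m = 1.485×10^7 Pa = 14.85 MPa
Pore pressure P_p = 1030 kg/m³ × 9.8 m/s² × 600 m = 6.056×10^6 Pa = 6.056 MPa
Effective stress σ' = σ_v − P_p = 14.85 − 6.056 = 8.7906 MPa = 0.087906 kbar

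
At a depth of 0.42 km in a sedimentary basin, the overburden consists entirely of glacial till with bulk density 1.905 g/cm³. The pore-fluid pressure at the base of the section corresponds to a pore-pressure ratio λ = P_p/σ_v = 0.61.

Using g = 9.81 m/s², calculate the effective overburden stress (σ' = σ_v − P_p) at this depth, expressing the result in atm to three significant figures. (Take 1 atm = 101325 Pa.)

30.2 atm

Overburden (lithostatic) stress σ_v:
glacial till: 1905 kg/m³ × 9.81 m/s² × 420 m = 7.849×10^6 Pa = 7.849 MPa
Pore pressure P_p = λ·σ_v = 0.61 × 7.849 MPa = 4.788 MPa
Effective stress σ' = σ_v − P_p = 7.849 − 4.788 = 3.0611 MPa = 30.211 atm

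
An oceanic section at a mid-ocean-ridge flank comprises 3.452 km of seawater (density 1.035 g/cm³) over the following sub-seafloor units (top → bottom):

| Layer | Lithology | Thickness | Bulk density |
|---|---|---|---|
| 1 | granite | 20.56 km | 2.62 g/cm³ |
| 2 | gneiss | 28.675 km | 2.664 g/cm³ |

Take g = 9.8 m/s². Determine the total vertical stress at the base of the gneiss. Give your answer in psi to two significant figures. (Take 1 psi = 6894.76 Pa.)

seawater: 1035 kg/m³ × 9.8 m/s² × 3452 m = 3.501×10^7 Pa = 5078 psi
granite: 2620 kg/m³ × 9.8 m/s² × 20560 m = 5.279×10^8 Pa = 76565 psi
gneiss: 2664 kg/m³ × 9.8 m/s² × 28675 m = 7.486×10^8 Pa = 1.086×10^5 psi
Total = 5078 + 76565 + 1.086×10^5 = 1.9022×10^5 psi

190000 psi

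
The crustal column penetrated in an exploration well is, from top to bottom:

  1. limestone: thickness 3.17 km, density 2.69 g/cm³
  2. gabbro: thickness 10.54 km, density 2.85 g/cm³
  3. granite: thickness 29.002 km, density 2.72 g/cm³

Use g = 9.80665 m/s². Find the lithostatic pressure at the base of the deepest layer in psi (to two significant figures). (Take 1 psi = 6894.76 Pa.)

170000 psi

limestone: 2690 kg/m³ × 9.80665 m/s² × 3170 m = 8.362×10^7 Pa = 12129 psi
gabbro: 2850 kg/m³ × 9.80665 m/s² × 10540 m = 2.946×10^8 Pa = 42726 psi
granite: 2720 kg/m³ × 9.80665 m/s² × 29002 m = 7.736×10^8 Pa = 1.122×10^5 psi
Total = 12129 + 42726 + 1.122×10^5 = 1.6706×10^5 psi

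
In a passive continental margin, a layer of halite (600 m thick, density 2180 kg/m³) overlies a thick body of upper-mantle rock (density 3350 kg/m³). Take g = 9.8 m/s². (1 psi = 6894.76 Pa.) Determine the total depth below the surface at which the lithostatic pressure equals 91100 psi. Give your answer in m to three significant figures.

Pressure at base of upper layers: 2180×9.8×600 = 1.282×10^7 Pa = 1859 psi
Remaining pressure to be supplied by upper-mantle rock: 6.281×10^8 − 1.282×10^7 = 6.153×10^8 Pa
Additional depth in upper-mantle rock = 6.153×10^8 Pa / (3350 kg/m³ × 9.8 m/s²) = 18742 m
Total depth = 600 m + 18742 m = 19342 m

19300 m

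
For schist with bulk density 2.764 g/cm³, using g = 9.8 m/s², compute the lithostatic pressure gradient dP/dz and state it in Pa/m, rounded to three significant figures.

dP/dz = ρg = 2764 kg/m³ × 9.8 m/s² = 27087 Pa/m

27100 Pa/m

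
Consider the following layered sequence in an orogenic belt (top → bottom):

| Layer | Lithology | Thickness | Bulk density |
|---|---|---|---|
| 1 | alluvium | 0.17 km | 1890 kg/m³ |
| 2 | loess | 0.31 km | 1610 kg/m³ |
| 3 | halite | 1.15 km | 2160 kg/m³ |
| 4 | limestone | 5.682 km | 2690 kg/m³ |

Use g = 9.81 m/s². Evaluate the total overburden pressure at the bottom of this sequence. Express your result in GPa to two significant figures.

alluvium: 1890 kg/m³ × 9.81 m/s² × 170 m = 3.152×10^6 Pa = 3.152×10^-3 GPa
loess: 1610 kg/m³ × 9.81 m/s² × 310 m = 4.896×10^6 Pa = 4.896×10^-3 GPa
halite: 2160 kg/m³ × 9.81 m/s² × 1150 m = 2.437×10^7 Pa = 0.02437 GPa
limestone: 2690 kg/m³ × 9.81 m/s² × 5682 m = 1.499×10^8 Pa = 0.1499 GPa
Total = 3.152×10^-3 + 4.896×10^-3 + 0.02437 + 0.1499 = 0.18236 GPa

0.18 GPa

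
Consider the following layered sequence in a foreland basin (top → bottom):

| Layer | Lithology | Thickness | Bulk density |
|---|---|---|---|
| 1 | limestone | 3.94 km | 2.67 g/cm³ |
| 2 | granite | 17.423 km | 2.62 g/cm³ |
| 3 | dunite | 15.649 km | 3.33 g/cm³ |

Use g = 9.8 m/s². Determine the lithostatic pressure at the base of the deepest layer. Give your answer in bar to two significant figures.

11000 bar

limestone: 2670 kg/m³ × 9.8 m/s² × 3940 m = 1.031×10^8 Pa = 1031 bar
granite: 2620 kg/m³ × 9.8 m/s² × 17423 m = 4.474×10^8 Pa = 4474 bar
dunite: 3330 kg/m³ × 9.8 m/s² × 15649 m = 5.107×10^8 Pa = 5107 bar
Total = 1031 + 4474 + 5107 = 10611 bar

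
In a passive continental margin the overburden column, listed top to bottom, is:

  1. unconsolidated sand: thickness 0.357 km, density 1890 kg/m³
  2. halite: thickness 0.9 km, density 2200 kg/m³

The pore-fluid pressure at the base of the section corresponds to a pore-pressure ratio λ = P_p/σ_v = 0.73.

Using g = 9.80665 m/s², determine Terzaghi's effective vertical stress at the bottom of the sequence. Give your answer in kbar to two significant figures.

0.070 kbar

Overburden (lithostatic) stress σ_v:
unconsolidated sand: 1890 kg/m³ × 9.80665 m/s² × 357 m = 6.617×10^6 Pa = 6.617 MPa
halite: 2200 kg/m³ × 9.80665 m/s² × 900 m = 1.942×10^7 Pa = 19.42 MPa
Total = 6.617 + 19.42 = 26.034 MPa
Pore pressure P_p = λ·σ_v = 0.73 × 26.03 MPa = 19.00 MPa
Effective stress σ' = σ_v − P_p = 26.03 − 19.00 = 7.0292 MPa = 0.070292 kbar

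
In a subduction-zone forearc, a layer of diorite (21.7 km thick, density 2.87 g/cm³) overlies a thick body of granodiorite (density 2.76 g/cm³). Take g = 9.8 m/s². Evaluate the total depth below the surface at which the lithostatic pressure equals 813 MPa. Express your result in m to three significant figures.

Pressure at base of upper layers: 2870×9.8×21700 = 6.103×10^8 Pa = 610.3 MPa
Remaining pressure to be supplied by granodiorite: 8.130×10^8 − 6.103×10^8 = 2.027×10^8 Pa
Additional depth in granodiorite = 2.027×10^8 Pa / (2760 kg/m³ × 9.8 m/s²) = 7492.8 m
Total depth = 21700 m + 7492.8 m = 29193 m

29200 m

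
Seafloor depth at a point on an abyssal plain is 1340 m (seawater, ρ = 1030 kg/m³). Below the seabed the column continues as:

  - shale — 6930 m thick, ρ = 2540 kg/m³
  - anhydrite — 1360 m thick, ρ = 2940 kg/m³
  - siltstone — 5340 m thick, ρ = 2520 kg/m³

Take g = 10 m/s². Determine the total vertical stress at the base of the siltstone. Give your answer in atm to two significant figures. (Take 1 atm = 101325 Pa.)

3600 atm

seawater: 1030 kg/m³ × 10 m/s² × 1340 m = 1.380×10^7 Pa = 136.2 atm
shale: 2540 kg/m³ × 10 m/s² × 6930 m = 1.760×10^8 Pa = 1737 atm
anhydrite: 2940 kg/m³ × 10 m/s² × 1360 m = 3.998×10^7 Pa = 394.6 atm
siltstone: 2520 kg/m³ × 10 m/s² × 5340 m = 1.346×10^8 Pa = 1328 atm
Total = 136.2 + 1737 + 394.6 + 1328 = 3596.1 atm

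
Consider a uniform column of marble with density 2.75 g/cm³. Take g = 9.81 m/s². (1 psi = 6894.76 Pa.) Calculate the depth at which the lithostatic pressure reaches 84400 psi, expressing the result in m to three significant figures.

21600 m

h = P/(ρg) = 84400 psi / (2750 kg/m³ × 9.81 m/s²) = 5.819×10^8 Pa / 26978 Pa/m = 21570 m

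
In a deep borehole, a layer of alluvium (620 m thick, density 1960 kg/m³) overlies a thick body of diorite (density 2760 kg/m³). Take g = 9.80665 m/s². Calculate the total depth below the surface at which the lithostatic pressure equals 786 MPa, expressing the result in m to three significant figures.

Pressure at base of upper layers: 1960×9.80665×620 = 1.192×10^7 Pa = 11.92 MPa
Remaining pressure to be supplied by diorite: 7.860×10^8 − 1.192×10^7 = 7.741×10^8 Pa
Additional depth in diorite = 7.741×10^8 Pa / (2760 kg/m³ × 9.80665 m/s²) = 28599 m
Total depth = 620 m + 28599 m = 29219 m

29200 m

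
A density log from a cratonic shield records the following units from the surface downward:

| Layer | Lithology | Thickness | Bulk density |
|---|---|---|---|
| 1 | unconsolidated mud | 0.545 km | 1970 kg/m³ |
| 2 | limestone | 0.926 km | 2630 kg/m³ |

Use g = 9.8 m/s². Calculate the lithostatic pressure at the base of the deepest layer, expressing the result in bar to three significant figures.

unconsolidated mud: 1970 kg/m³ × 9.8 m/s² × 545 m = 1.052×10^7 Pa = 105.2 bar
limestone: 2630 kg/m³ × 9.8 m/s² × 926 m = 2.387×10^7 Pa = 238.7 bar
Total = 105.2 + 238.7 = 343.88 bar

344 bar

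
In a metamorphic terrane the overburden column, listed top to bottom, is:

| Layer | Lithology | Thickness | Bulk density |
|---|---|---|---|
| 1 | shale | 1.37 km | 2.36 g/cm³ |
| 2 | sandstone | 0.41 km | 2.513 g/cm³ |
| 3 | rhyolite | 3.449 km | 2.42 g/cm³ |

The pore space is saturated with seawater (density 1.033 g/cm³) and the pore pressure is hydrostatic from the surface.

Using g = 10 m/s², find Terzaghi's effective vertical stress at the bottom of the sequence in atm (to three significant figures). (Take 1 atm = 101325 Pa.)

711 atm

Overburden (lithostatic) stress σ_v:
shale: 2360 kg/m³ × 10 m/s² × 1370 m = 3.233×10^7 Pa = 32.33 MPa
sandstone: 2513 kg/m³ × 10 m/s² × 410 m = 1.030×10^7 Pa = 10.30 MPa
rhyolite: 2420 kg/m³ × 10 m/s² × 3449 m = 8.347×10^7 Pa = 83.47 MPa
Total = 32.33 + 10.30 + 83.47 = 126.10 MPa
Pore pressure P_p = 1033 kg/m³ × 10 m/s² × 5229 m = 5.402×10^7 Pa = 54.02 MPa
Effective stress σ' = σ_v − P_p = 126.1 − 54.02 = 72.086 MPa = 711.43 atm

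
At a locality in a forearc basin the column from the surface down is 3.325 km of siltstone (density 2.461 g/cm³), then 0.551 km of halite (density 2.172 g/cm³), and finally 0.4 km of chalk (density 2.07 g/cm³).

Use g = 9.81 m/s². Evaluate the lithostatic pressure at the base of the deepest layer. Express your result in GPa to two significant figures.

siltstone: 2461 kg/m³ × 9.81 m/s² × 3325 m = 8.027×10^7 Pa = 0.08027 GPa
halite: 2172 kg/m³ × 9.81 m/s² × 551 m = 1.174×10^7 Pa = 0.01174 GPa
chalk: 2070 kg/m³ × 9.81 m/s² × 400 m = 8.123×10^6 Pa = 8.123×10^-3 GPa
Total = 0.08027 + 0.01174 + 8.123×10^-3 = 0.10014 GPa

0.10 GPa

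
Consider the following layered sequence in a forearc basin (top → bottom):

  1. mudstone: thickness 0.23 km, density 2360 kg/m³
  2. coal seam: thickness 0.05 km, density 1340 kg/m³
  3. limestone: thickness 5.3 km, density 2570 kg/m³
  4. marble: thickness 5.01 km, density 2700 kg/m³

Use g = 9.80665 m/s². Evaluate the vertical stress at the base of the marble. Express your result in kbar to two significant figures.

mudstone: 2360 kg/m³ × 9.80665 m/s² × 230 m = 5.323×10^6 Pa = 0.05323 kbar
coal seam: 1340 kg/m³ × 9.80665 m/s² × 50 m = 6.570×10^5 Pa = 6.570×10^-3 kbar
limestone: 2570 kg/m³ × 9.80665 m/s² × 5300 m = 1.336×10^8 Pa = 1.336 kbar
marble: 2700 kg/m³ × 9.80665 m/s² × 5010 m = 1.327×10^8 Pa = 1.327 kbar
Total = 0.05323 + 6.570×10^-3 + 1.336 + 1.327 = 2.7221 kbar

2.7 kbar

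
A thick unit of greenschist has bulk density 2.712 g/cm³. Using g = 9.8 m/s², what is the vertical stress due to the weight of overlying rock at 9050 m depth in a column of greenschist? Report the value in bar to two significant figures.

greenschist: 2712 kg/m³ × 9.8 m/s² × 9050 m = 2.405×10^8 Pa = 2405 bar

2400 bar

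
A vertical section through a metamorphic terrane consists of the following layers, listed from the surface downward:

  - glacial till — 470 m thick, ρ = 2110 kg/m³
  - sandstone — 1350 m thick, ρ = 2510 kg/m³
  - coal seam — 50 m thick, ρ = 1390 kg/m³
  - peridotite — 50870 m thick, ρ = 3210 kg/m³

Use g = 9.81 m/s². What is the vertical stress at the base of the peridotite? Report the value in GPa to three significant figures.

glacial till: 2110 kg/m³ × 9.81 m/s² × 470 m = 9.729×10^6 Pa = 9.729×10^-3 GPa
sandstone: 2510 kg/m³ × 9.81 m/s² × 1350 m = 3.324×10^7 Pa = 0.03324 GPa
coal seam: 1390 kg/m³ × 9.81 m/s² × 50 m = 6.818×10^5 Pa = 6.818×10^-4 GPa
peridotite: 3210 kg/m³ × 9.81 m/s² × 50870 m = 1.602×10^9 Pa = 1.602 GPa
Total = 9.729×10^-3 + 0.03324 + 6.818×10^-4 + 1.602 = 1.6456 GPa

1.65 GPa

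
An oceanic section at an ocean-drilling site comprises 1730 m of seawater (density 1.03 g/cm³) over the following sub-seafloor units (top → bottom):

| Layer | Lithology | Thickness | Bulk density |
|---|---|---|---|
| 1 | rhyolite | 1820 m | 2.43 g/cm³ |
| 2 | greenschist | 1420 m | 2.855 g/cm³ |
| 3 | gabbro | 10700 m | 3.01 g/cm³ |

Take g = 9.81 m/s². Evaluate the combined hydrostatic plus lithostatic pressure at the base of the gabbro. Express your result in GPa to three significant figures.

0.417 GPa

seawater: 1030 kg/m³ × 9.81 m/s² × 1730 m = 1.748×10^7 Pa = 0.01748 GPa
rhyolite: 2430 kg/m³ × 9.81 m/s² × 1820 m = 4.339×10^7 Pa = 0.04339 GPa
greenschist: 2855 kg/m³ × 9.81 m/s² × 1420 m = 3.977×10^7 Pa = 0.03977 GPa
gabbro: 3010 kg/m³ × 9.81 m/s² × 10700 m = 3.160×10^8 Pa = 0.3160 GPa
Total = 0.01748 + 0.04339 + 0.03977 + 0.3160 = 0.41659 GPa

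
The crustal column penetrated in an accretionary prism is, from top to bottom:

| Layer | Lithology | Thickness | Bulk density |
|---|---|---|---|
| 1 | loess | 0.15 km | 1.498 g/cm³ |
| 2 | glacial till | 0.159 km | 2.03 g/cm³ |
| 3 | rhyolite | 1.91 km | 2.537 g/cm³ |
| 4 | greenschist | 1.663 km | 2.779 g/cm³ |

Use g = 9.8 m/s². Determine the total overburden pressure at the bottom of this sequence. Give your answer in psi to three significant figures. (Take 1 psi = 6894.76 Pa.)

14200 psi

loess: 1498 kg/m³ × 9.8 m/s² × 150 m = 2.202×10^6 Pa = 319.4 psi
glacial till: 2030 kg/m³ × 9.8 m/s² × 159 m = 3.163×10^6 Pa = 458.8 psi
rhyolite: 2537 kg/m³ × 9.8 m/s² × 1910 m = 4.749×10^7 Pa = 6887 psi
greenschist: 2779 kg/m³ × 9.8 m/s² × 1663 m = 4.529×10^7 Pa = 6569 psi
Total = 319.4 + 458.8 + 6887 + 6569 = 14234 psi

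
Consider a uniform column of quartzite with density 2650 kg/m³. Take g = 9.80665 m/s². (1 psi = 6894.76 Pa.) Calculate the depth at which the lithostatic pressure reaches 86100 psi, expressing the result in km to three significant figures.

h = P/(ρg) = 86100 psi / (2650 kg/m³ × 9.80665 m/s²) = 5.936×10^8 Pa / 25988 Pa/m = 22843 m
= 22.843 km

22.8 km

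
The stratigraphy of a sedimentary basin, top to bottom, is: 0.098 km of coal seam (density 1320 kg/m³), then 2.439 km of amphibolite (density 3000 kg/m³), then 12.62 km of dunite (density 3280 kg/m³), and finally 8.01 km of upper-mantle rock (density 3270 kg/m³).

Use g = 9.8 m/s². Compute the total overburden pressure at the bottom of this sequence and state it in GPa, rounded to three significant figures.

0.735 GPa

coal seam: 1320 kg/m³ × 9.8 m/s² × 98 m = 1.268×10^6 Pa = 1.268×10^-3 GPa
amphibolite: 3000 kg/m³ × 9.8 m/s² × 2439 m = 7.171×10^7 Pa = 0.07171 GPa
dunite: 3280 kg/m³ × 9.8 m/s² × 12620 m = 4.057×10^8 Pa = 0.4057 GPa
upper-mantle rock: 3270 kg/m³ × 9.8 m/s² × 8010 m = 2.567×10^8 Pa = 0.2567 GPa
Total = 1.268×10^-3 + 0.07171 + 0.4057 + 0.2567 = 0.73532 GPa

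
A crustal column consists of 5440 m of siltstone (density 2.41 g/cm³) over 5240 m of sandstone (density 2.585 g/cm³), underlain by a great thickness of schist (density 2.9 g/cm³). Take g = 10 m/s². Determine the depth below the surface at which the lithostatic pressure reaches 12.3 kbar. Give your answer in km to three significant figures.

Pressure at base of upper layers: 2410×10×5440 + 2585×10×5240 = 2.666×10^8 Pa = 2.666 kbar
Remaining pressure to be supplied by schist: 1.230×10^9 − 2.666×10^8 = 9.634×10^8 Pa
Additional depth in schist = 9.634×10^8 Pa / (2900 kg/m³ × 10 m/s²) = 33222 m
Total depth = 10680 m + 33222 m = 43902 m
= 43.902 km

43.9 km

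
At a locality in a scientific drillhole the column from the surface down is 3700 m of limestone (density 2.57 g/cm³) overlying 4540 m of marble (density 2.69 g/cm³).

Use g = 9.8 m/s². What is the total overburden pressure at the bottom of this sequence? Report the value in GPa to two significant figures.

0.21 GPa

limestone: 2570 kg/m³ × 9.8 m/s² × 3700 m = 9.319×10^7 Pa = 0.09319 GPa
marble: 2690 kg/m³ × 9.8 m/s² × 4540 m = 1.197×10^8 Pa = 0.1197 GPa
Total = 0.09319 + 0.1197 = 0.21287 GPa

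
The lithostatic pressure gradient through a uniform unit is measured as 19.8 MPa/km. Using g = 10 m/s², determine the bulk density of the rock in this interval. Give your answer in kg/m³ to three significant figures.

ρ = (dP/dz)/g = 19.8 MPa/km / 10 m/s² = 19800 Pa/m / 10 m/s² = 1980.0 kg/m³

1980 kg/m³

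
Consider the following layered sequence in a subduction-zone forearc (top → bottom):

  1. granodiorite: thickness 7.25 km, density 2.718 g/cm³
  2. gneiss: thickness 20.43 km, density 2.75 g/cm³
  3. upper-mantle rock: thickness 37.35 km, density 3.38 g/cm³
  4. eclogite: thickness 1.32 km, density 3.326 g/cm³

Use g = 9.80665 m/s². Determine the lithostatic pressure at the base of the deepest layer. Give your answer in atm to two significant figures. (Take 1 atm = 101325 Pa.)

granodiorite: 2718 kg/m³ × 9.80665 m/s² × 7250 m = 1.932×10^8 Pa = 1907 atm
gneiss: 2750 kg/m³ × 9.80665 m/s² × 20430 m = 5.510×10^8 Pa = 5438 atm
upper-mantle rock: 3380 kg/m³ × 9.80665 m/s² × 37350 m = 1.238×10^9 Pa = 12218 atm
eclogite: 3326 kg/m³ × 9.80665 m/s² × 1320 m = 4.305×10^7 Pa = 424.9 atm
Total = 1907 + 5438 + 12218 + 424.9 = 19988 atm

20000 atm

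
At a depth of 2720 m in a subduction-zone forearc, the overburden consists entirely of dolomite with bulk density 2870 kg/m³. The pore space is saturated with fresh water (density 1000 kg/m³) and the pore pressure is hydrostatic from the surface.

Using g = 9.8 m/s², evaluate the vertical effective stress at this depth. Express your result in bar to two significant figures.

Overburden (lithostatic) stress σ_v:
dolomite: 2870 kg/m³ × 9.8 m/s² × 2720 m = 7.650×10^7 Pa = 76.50 MPa
Pore pressure P_p = 1000 kg/m³ × 9.8 m/s² × 2720 m = 2.666×10^7 Pa = 26.66 MPa
Effective stress σ' = σ_v − P_p = 76.50 − 26.66 = 49.847 MPa = 498.47 bar

500 bar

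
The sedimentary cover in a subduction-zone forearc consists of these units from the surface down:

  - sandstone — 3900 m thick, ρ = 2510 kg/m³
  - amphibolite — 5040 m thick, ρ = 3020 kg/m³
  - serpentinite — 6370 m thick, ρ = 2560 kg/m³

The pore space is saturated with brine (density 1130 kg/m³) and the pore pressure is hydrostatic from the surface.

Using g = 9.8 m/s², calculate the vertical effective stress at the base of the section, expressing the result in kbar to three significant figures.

Overburden (lithostatic) stress σ_v:
sandstone: 2510 kg/m³ × 9.8 m/s² × 3900 m = 9.593×10^7 Pa = 95.93 MPa
amphibolite: 3020 kg/m³ × 9.8 m/s² × 5040 m = 1.492×10^8 Pa = 149.2 MPa
serpentinite: 2560 kg/m³ × 9.8 m/s² × 6370 m = 1.598×10^8 Pa = 159.8 MPa
Total = 95.93 + 149.2 + 159.8 = 404.91 MPa
Pore pressure P_p = 1130 kg/m³ × 9.8 m/s² × 15310 m = 1.695×10^8 Pa = 169.5 MPa
Effective stress σ' = σ_v − P_p = 404.9 − 169.5 = 235.36 MPa = 2.3536 kbar

2.35 kbar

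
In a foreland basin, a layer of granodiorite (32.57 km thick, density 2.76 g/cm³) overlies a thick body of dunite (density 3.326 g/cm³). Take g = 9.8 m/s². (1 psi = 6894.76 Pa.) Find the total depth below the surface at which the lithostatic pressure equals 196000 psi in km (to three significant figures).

47.0 km

Pressure at base of upper layers: 2760×9.8×32570 = 8.810×10^8 Pa = 1.278×10^5 psi
Remaining pressure to be supplied by dunite: 1.351×10^9 − 8.810×10^8 = 4.704×10^8 Pa
Additional depth in dunite = 4.704×10^8 Pa / (3326 kg/m³ × 9.8 m/s²) = 14432 m
Total depth = 32570 m + 14432 m = 47002 m
= 47.002 km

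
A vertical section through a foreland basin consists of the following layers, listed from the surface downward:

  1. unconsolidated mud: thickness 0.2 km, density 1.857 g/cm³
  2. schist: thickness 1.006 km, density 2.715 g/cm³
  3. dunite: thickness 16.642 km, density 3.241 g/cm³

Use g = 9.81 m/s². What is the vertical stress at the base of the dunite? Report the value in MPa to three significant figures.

unconsolidated mud: 1857 kg/m³ × 9.81 m/s² × 200 m = 3.643×10^6 Pa = 3.643 MPa
schist: 2715 kg/m³ × 9.81 m/s² × 1006 m = 2.679×10^7 Pa = 26.79 MPa
dunite: 3241 kg/m³ × 9.81 m/s² × 16642 m = 5.291×10^8 Pa = 529.1 MPa
Total = 3.643 + 26.79 + 529.1 = 559.56 MPa

560 MPa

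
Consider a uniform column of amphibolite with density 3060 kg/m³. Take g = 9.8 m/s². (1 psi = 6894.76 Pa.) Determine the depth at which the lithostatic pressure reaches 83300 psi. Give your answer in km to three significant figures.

19.2 km

h = P/(ρg) = 83300 psi / (3060 kg/m³ × 9.8 m/s²) = 5.743×10^8 Pa / 29988 Pa/m = 19152 m
= 19.152 km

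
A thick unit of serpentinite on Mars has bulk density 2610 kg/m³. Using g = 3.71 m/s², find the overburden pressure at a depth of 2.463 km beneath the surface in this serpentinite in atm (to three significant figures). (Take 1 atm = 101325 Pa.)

235 atm

serpentinite: 2610 kg/m³ × 3.71 m/s² × 2463 m = 2.385×10^7 Pa = 235.4 atm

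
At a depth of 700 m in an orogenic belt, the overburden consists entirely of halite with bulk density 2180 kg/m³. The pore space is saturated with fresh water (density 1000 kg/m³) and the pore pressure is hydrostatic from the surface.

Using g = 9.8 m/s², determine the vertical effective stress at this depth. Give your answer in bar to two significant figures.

Overburden (lithostatic) stress σ_v:
halite: 2180 kg/m³ × 9.8 m/s² × 700 m = 1.495×10^7 Pa = 14.95 MPa
Pore pressure P_p = 1000 kg/m³ × 9.8 m/s² × 700 m = 6.860×10^6 Pa = 6.860 MPa
Effective stress σ' = σ_v − P_p = 14.95 − 6.860 = 8.0948 MPa = 80.948 bar

81 bar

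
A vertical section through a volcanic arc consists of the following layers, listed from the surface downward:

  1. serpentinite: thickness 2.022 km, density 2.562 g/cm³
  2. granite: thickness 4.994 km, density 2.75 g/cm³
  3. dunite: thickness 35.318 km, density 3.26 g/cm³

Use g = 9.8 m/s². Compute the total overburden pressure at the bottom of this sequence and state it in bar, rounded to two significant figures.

serpentinite: 2562 kg/m³ × 9.8 m/s² × 2022 m = 5.077×10^7 Pa = 507.7 bar
granite: 2750 kg/m³ × 9.8 m/s² × 4994 m = 1.346×10^8 Pa = 1346 bar
dunite: 3260 kg/m³ × 9.8 m/s² × 35318 m = 1.128×10^9 Pa = 11283 bar
Total = 507.7 + 1346 + 11283 = 13137 bar

13000 bar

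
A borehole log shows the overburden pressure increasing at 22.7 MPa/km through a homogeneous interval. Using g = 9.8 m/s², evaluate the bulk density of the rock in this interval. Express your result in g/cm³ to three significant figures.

ρ = (dP/dz)/g = 22.7 MPa/km / 9.8 m/s² = 22700 Pa/m / 9.8 m/s² = 2316.3 kg/m³
= 2.316 g/cm³

2.32 g/cm³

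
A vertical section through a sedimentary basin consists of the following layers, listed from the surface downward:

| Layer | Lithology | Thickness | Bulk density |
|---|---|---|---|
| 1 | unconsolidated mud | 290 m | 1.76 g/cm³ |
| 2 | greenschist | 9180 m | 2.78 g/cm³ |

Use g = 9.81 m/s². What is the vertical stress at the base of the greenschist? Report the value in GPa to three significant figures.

0.255 GPa

unconsolidated mud: 1760 kg/m³ × 9.81 m/s² × 290 m = 5.007×10^6 Pa = 5.007×10^-3 GPa
greenschist: 2780 kg/m³ × 9.81 m/s² × 9180 m = 2.504×10^8 Pa = 0.2504 GPa
Total = 5.007×10^-3 + 0.2504 = 0.25536 GPa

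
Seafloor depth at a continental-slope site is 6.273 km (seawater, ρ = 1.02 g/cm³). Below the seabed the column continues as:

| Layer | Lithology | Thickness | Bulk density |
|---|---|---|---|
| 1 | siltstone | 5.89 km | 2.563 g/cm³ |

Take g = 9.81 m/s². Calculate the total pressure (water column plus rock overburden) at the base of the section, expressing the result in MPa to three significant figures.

seawater: 1020 kg/m³ × 9.81 m/s² × 6273 m = 6.277×10^7 Pa = 62.77 MPa
siltstone: 2563 kg/m³ × 9.81 m/s² × 5890 m = 1.481×10^8 Pa = 148.1 MPa
Total = 62.77 + 148.1 = 210.86 MPa

211 MPa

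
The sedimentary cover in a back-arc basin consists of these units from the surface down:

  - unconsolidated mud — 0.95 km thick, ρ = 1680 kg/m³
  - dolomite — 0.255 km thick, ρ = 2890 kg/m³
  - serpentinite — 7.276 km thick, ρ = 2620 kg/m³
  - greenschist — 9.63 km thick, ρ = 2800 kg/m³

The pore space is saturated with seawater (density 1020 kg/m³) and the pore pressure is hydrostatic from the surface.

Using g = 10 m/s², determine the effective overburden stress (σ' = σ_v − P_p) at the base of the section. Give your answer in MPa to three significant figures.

Overburden (lithostatic) stress σ_v:
unconsolidated mud: 1680 kg/m³ × 10 m/s² × 950 m = 1.596×10^7 Pa = 15.96 MPa
dolomite: 2890 kg/m³ × 10 m/s² × 255 m = 7.370×10^6 Pa = 7.370 MPa
serpentinite: 2620 kg/m³ × 10 m/s² × 7276 m = 1.906×10^8 Pa = 190.6 MPa
greenschist: 2800 kg/m³ × 10 m/s² × 9630 m = 2.696×10^8 Pa = 269.6 MPa
Total = 15.96 + 7.370 + 190.6 + 269.6 = 483.60 MPa
Pore pressure P_p = 1020 kg/m³ × 10 m/s² × 18111 m = 1.847×10^8 Pa = 184.7 MPa
Effective stress σ' = σ_v − P_p = 483.6 − 184.7 = 298.87 MPa

299 MPa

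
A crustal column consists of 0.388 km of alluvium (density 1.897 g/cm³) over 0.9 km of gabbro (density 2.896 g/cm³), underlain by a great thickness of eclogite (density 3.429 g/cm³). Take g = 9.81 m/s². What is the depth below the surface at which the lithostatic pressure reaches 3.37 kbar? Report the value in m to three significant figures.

10300 m

Pressure at base of upper layers: 1897×9.81×388 + 2896×9.81×900 = 3.279×10^7 Pa = 0.3279 kbar
Remaining pressure to be supplied by eclogite: 3.370×10^8 − 3.279×10^7 = 3.042×10^8 Pa
Additional depth in eclogite = 3.042×10^8 Pa / (3429 kg/m³ × 9.81 m/s²) = 9043.5 m
Total depth = 1288 m + 9043.5 m = 10332 m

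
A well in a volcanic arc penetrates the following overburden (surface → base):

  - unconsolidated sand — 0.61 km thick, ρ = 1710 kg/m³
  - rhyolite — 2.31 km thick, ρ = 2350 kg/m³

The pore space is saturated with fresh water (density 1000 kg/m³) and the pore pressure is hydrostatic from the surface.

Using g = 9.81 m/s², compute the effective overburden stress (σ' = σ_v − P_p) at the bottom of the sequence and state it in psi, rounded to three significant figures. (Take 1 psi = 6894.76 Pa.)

5050 psi

Overburden (lithostatic) stress σ_v:
unconsolidated sand: 1710 kg/m³ × 9.81 m/s² × 610 m = 1.023×10^7 Pa = 10.23 MPa
rhyolite: 2350 kg/m³ × 9.81 m/s² × 2310 m = 5.325×10^7 Pa = 53.25 MPa
Total = 10.23 + 53.25 = 63.486 MPa
Pore pressure P_p = 1000 kg/m³ × 9.81 m/s² × 2920 m = 2.865×10^7 Pa = 28.65 MPa
Effective stress σ' = σ_v − P_p = 63.49 − 28.65 = 34.841 MPa = 5053.3 psi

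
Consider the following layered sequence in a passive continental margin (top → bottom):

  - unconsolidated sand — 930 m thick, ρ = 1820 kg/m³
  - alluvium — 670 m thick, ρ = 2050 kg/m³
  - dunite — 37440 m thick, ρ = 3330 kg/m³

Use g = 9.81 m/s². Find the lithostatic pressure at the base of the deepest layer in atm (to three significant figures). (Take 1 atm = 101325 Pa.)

unconsolidated sand: 1820 kg/m³ × 9.81 m/s² × 930 m = 1.660×10^7 Pa = 163.9 atm
alluvium: 2050 kg/m³ × 9.81 m/s² × 670 m = 1.347×10^7 Pa = 133.0 atm
dunite: 3330 kg/m³ × 9.81 m/s² × 37440 m = 1.223×10^9 Pa = 12071 atm
Total = 163.9 + 133.0 + 12071 = 12368 atm

12400 atm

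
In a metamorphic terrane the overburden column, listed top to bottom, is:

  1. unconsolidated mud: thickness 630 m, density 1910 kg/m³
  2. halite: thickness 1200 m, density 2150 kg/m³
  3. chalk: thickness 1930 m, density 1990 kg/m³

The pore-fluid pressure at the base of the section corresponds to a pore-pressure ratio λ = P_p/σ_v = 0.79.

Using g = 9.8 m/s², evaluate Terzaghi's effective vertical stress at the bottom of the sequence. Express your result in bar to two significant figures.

160 bar

Overburden (lithostatic) stress σ_v:
unconsolidated mud: 1910 kg/m³ × 9.8 m/s² × 630 m = 1.179×10^7 Pa = 11.79 MPa
halite: 2150 kg/m³ × 9.8 m/s² × 1200 m = 2.528×10^7 Pa = 25.28 MPa
chalk: 1990 kg/m³ × 9.8 m/s² × 1930 m = 3.764×10^7 Pa = 37.64 MPa
Total = 11.79 + 25.28 + 37.64 = 74.715 MPa
Pore pressure P_p = λ·σ_v = 0.79 × 74.72 MPa = 59.03 MPa
Effective stress σ' = σ_v − P_p = 74.72 − 59.03 = 15.690 MPa = 156.90 bar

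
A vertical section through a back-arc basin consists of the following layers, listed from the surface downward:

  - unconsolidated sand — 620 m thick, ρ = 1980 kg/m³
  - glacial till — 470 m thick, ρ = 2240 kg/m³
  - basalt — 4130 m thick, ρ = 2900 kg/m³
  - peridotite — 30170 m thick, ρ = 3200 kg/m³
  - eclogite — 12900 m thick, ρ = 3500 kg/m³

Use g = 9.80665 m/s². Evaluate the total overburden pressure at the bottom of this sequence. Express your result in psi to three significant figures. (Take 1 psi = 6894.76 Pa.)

222000 psi

unconsolidated sand: 1980 kg/m³ × 9.80665 m/s² × 620 m = 1.204×10^7 Pa = 1746 psi
glacial till: 2240 kg/m³ × 9.80665 m/s² × 470 m = 1.032×10^7 Pa = 1497 psi
basalt: 2900 kg/m³ × 9.80665 m/s² × 4130 m = 1.175×10^8 Pa = 17035 psi
peridotite: 3200 kg/m³ × 9.80665 m/s² × 30170 m = 9.468×10^8 Pa = 1.373×10^5 psi
eclogite: 3500 kg/m³ × 9.80665 m/s² × 12900 m = 4.428×10^8 Pa = 64218 psi
Total = 1746 + 1497 + 17035 + 1.373×10^5 + 64218 = 2.2182×10^5 psi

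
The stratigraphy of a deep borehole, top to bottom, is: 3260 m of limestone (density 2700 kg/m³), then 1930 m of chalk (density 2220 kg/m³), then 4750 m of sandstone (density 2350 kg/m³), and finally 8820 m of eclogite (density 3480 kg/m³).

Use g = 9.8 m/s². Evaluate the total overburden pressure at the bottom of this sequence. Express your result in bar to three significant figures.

limestone: 2700 kg/m³ × 9.8 m/s² × 3260 m = 8.626×10^7 Pa = 862.6 bar
chalk: 2220 kg/m³ × 9.8 m/s² × 1930 m = 4.199×10^7 Pa = 419.9 bar
sandstone: 2350 kg/m³ × 9.8 m/s² × 4750 m = 1.094×10^8 Pa = 1094 bar
eclogite: 3480 kg/m³ × 9.8 m/s² × 8820 m = 3.008×10^8 Pa = 3008 bar
Total = 862.6 + 419.9 + 1094 + 3008 = 5384.4 bar

5380 bar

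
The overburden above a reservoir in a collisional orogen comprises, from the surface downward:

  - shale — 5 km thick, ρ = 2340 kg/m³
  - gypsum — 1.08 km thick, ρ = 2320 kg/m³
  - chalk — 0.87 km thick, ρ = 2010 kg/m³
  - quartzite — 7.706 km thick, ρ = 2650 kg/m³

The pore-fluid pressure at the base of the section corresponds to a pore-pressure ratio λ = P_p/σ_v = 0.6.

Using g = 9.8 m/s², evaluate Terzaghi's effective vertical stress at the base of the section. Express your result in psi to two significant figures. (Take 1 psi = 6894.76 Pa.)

Overburden (lithostatic) stress σ_v:
shale: 2340 kg/m³ × 9.8 m/s² × 5000 m = 1.147×10^8 Pa = 114.7 MPa
gypsum: 2320 kg/m³ × 9.8 m/s² × 1080 m = 2.455×10^7 Pa = 24.55 MPa
chalk: 2010 kg/m³ × 9.8 m/s² × 870 m = 1.714×10^7 Pa = 17.14 MPa
quartzite: 2650 kg/m³ × 9.8 m/s² × 7706 m = 2.001×10^8 Pa = 200.1 MPa
Total = 114.7 + 24.55 + 17.14 + 200.1 = 356.48 MPa
Pore pressure P_p = λ·σ_v = 0.6 × 356.5 MPa = 213.9 MPa
Effective stress σ' = σ_v − P_p = 356.5 − 213.9 = 142.59 MPa = 20681 psi

21000 psi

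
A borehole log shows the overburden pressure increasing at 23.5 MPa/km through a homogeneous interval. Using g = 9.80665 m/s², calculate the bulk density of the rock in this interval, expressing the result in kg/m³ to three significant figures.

ρ = (dP/dz)/g = 23.5 MPa/km / 9.80665 m/s² = 23500 Pa/m / 9.80665 m/s² = 2396.3 kg/m³

2400 kg/m³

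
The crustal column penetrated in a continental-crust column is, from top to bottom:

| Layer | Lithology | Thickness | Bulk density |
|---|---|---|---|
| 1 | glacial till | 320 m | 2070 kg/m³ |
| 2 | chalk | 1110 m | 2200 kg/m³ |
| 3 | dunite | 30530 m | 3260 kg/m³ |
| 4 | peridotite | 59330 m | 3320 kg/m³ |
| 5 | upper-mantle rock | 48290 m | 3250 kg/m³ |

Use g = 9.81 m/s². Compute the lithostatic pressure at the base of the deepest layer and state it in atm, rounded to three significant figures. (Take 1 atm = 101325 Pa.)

glacial till: 2070 kg/m³ × 9.81 m/s² × 320 m = 6.498×10^6 Pa = 64.13 atm
chalk: 2200 kg/m³ × 9.81 m/s² × 1110 m = 2.396×10^7 Pa = 236.4 atm
dunite: 3260 kg/m³ × 9.81 m/s² × 30530 m = 9.764×10^8 Pa = 9636 atm
peridotite: 3320 kg/m³ × 9.81 m/s² × 59330 m = 1.932×10^9 Pa = 19071 atm
upper-mantle rock: 3250 kg/m³ × 9.81 m/s² × 48290 m = 1.540×10^9 Pa = 15195 atm
Total = 64.13 + 236.4 + 9636 + 19071 + 15195 = 44202 atm

44200 atm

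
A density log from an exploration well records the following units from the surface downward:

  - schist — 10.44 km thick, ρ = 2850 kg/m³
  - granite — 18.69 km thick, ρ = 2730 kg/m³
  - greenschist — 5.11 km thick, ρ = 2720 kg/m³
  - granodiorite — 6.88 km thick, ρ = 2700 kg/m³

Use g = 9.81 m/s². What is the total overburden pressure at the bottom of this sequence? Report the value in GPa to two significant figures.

schist: 2850 kg/m³ × 9.81 m/s² × 10440 m = 2.919×10^8 Pa = 0.2919 GPa
granite: 2730 kg/m³ × 9.81 m/s² × 18690 m = 5.005×10^8 Pa = 0.5005 GPa
greenschist: 2720 kg/m³ × 9.81 m/s² × 5110 m = 1.364×10^8 Pa = 0.1364 GPa
granodiorite: 2700 kg/m³ × 9.81 m/s² × 6880 m = 1.822×10^8 Pa = 0.1822 GPa
Total = 0.2919 + 0.5005 + 0.1364 + 0.1822 = 1.1110 GPa

1.1 GPa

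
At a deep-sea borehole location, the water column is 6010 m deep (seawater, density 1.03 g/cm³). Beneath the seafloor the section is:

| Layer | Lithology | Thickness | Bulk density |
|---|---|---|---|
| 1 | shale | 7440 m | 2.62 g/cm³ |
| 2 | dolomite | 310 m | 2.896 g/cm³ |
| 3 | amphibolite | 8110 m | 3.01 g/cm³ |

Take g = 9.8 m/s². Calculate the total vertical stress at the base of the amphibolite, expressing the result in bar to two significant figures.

seawater: 1030 kg/m³ × 9.8 m/s² × 6010 m = 6.066×10^7 Pa = 606.6 bar
shale: 2620 kg/m³ × 9.8 m/s² × 7440 m = 1.910×10^8 Pa = 1910 bar
dolomite: 2896 kg/m³ × 9.8 m/s² × 310 m = 8.798×10^6 Pa = 87.98 bar
amphibolite: 3010 kg/m³ × 9.8 m/s² × 8110 m = 2.392×10^8 Pa = 2392 bar
Total = 606.6 + 1910 + 87.98 + 2392 = 4997.2 bar

5000 bar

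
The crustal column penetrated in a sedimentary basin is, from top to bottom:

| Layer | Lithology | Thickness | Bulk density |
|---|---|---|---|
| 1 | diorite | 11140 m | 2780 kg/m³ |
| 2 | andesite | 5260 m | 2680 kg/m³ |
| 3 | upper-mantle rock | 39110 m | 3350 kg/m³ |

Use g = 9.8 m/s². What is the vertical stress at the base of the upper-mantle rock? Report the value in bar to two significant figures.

17000 bar

diorite: 2780 kg/m³ × 9.8 m/s² × 11140 m = 3.035×10^8 Pa = 3035 bar
andesite: 2680 kg/m³ × 9.8 m/s² × 5260 m = 1.381×10^8 Pa = 1381 bar
upper-mantle rock: 3350 kg/m³ × 9.8 m/s² × 39110 m = 1.284×10^9 Pa = 12840 bar
Total = 3035 + 1381 + 12840 = 17256 bar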